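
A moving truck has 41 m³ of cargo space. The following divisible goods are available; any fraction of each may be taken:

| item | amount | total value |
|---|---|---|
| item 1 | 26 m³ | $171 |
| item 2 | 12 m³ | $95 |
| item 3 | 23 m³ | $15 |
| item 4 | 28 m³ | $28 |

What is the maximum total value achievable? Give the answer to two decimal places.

Take in order of value per unit:
- item 2 (95/12 per unit): all 12 → value 95, running total 95.00
- item 1 (171/26 per unit): all 26 → value 171, running total 266.00
- item 4 (28/28 per unit): 3 of 28 → value 3×28/28 = 3.0000, running total 269.00
Total 269.00.

269.00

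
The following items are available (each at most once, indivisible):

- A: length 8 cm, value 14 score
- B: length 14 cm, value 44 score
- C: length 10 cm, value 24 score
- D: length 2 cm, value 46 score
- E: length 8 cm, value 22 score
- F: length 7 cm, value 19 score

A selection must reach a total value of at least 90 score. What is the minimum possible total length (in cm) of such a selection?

Subsets with value ≥ 90, sorted by total length:
- B+D: length 16, value 90
- C+D+E: length 20, value 92
- B+D+F: length 23, value 109
- B+D+E: length 24, value 112
Minimum length: 16 cm.

16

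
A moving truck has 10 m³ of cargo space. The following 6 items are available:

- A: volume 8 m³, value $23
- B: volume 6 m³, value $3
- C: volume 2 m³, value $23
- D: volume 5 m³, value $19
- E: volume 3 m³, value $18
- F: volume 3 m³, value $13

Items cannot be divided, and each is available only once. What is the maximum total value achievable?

Check high-value combinations within 10 m³:
- C+D+E: volume 2+5+3=10, value 23+19+18=60
- C+D+F: volume 2+5+3=10, value 23+19+13=55
- C+E+F: volume 2+3+3=8, value 23+18+13=54
Best: $60.

$60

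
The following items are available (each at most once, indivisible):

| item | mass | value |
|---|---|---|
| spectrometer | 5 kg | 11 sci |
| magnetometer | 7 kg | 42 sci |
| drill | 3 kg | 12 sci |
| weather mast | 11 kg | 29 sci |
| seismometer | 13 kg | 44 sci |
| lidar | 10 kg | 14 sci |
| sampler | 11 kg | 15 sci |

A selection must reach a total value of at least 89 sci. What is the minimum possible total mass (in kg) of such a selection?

23

Subsets with value ≥ 89, sorted by total mass:
- magnetometer+drill+seismometer: mass 23, value 98
- spectrometer+magnetometer+seismometer: mass 25, value 97
- spectrometer+magnetometer+drill+weather mast: mass 26, value 94
- spectrometer+magnetometer+drill+seismometer: mass 28, value 109
Minimum mass: 23 kg.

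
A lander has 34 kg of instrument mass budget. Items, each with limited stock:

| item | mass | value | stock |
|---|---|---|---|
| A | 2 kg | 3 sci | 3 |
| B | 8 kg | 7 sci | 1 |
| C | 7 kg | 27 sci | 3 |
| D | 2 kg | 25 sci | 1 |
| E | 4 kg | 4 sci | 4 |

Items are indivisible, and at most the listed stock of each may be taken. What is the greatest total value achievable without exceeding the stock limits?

Top feasible selections:
- 3×A + 3×C + 1×D + 1×E: mass 33, value 119
- 1×A + 3×C + 1×D + 2×E: mass 33, value 117
Best: 119 sci.

119 sci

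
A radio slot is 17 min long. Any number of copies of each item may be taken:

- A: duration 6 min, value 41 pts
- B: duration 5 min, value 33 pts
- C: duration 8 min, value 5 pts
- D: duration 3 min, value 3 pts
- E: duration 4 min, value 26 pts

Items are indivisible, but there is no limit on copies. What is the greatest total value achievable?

115 pts

Best value-per-unit is A at 41/6; filling with it alone gives 2×41 = 82.
Optimal mix: 2×A + 1×B → duration 17, value 115.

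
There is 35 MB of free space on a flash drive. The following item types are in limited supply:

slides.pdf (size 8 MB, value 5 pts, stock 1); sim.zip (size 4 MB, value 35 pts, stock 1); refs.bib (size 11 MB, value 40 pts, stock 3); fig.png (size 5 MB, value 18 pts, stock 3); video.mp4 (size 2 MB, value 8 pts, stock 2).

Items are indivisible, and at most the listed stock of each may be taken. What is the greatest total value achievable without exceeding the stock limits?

Top feasible selections:
- 1×sim.zip + 2×refs.bib + 1×fig.png + 2×video.mp4: size 35, value 149
- 1×sim.zip + 1×refs.bib + 3×fig.png + 2×video.mp4: size 34, value 145
- 1×sim.zip + 2×refs.bib + 1×fig.png + 1×video.mp4: size 33, value 141
- 1×sim.zip + 1×refs.bib + 3×fig.png + 1×video.mp4: size 32, value 137
Best: 149 pts.

149 pts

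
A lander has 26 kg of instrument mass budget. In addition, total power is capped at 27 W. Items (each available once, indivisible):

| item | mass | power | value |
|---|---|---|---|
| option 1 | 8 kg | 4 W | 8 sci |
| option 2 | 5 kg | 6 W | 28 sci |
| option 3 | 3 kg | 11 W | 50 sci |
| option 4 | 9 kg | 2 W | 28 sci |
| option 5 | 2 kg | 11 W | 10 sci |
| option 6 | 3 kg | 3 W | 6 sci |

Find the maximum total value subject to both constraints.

Feasible sets respecting both limits:
- option 1+option 2+option 3+option 4: mass 25, power 23, value 114
- option 2+option 3+option 4+option 6: mass 20, power 22, value 112
- option 2+option 3+option 4: mass 17, power 19, value 106
- option 3+option 4+option 5+option 6: mass 17, power 27, value 94
Best: 114 sci.

114 sci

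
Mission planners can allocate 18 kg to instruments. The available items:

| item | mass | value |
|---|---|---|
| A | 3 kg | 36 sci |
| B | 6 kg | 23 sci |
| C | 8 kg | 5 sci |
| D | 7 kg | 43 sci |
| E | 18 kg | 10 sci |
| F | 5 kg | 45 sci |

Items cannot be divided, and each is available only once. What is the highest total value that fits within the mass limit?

Check high-value combinations within 18 kg:
- A+D+F: mass 3+7+5=15, value 36+43+45=124
- B+D+F: mass 6+7+5=18, value 23+43+45=111
- A+B+F: mass 3+6+5=14, value 36+23+45=104
- A+B+D: mass 3+6+7=16, value 36+23+43=102
- D+F: mass 7+5=12, value 43+45=88
Best: 124 sci.

124 sci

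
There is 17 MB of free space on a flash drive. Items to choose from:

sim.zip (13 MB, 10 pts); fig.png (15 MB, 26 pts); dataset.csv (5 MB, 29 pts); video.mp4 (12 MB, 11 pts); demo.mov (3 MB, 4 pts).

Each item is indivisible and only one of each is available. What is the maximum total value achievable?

Check high-value combinations within 17 MB:
- dataset.csv+video.mp4: size 5+12=17, value 29+11=40
- dataset.csv+demo.mov: size 5+3=8, value 29+4=33
- dataset.csv: size 5, value 29
- fig.png: size 15, value 26
Best: 40 pts.

40 pts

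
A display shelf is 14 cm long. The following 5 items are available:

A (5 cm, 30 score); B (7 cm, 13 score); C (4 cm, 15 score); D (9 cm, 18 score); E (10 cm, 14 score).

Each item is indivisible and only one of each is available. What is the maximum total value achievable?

Check high-value combinations within 14 cm:
- A+D: length 5+9=14, value 30+18=48
- A+C: length 5+4=9, value 30+15=45
- A+B: length 5+7=12, value 30+13=43
- C+D: length 4+9=13, value 15+18=33
- A: length 5, value 30
Best: 48 score.

48 score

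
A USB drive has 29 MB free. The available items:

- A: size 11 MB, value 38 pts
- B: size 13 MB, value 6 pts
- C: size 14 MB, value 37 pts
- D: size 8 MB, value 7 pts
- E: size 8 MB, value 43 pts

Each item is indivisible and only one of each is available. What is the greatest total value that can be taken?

88 pts

Check high-value combinations within 29 MB:
- A+D+E: size 11+8+8=27, value 38+7+43=88
- A+E: size 11+8=19, value 38+43=81
- C+E: size 14+8=22, value 37+43=80
- A+C: size 11+14=25, value 38+37=75
Best: 88 pts.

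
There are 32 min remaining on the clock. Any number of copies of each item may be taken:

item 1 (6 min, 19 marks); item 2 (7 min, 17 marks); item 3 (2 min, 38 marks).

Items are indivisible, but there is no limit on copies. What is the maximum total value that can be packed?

Best value-per-unit is item 3 at 38/2, and filling with it alone uses time 16×2=32. No mix of the others beats 16×38 = 608.

608 marks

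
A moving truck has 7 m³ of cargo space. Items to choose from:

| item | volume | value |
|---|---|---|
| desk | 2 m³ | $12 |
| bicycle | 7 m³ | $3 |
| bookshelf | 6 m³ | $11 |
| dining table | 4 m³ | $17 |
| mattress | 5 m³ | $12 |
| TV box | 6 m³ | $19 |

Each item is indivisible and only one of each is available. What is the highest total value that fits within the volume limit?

Check high-value combinations within 7 m³:
- desk+dining table: volume 2+4=6, value 12+17=29
- desk+mattress: volume 2+5=7, value 12+12=24
- TV box: volume 6, value 19
- dining table: volume 4, value 17
Best: $29.

$29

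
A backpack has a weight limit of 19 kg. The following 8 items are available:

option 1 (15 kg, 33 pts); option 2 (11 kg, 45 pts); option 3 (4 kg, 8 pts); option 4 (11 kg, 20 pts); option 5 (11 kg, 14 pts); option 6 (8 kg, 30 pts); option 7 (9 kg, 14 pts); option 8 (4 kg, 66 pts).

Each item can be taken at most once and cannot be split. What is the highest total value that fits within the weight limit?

Check high-value combinations within 19 kg:
- option 2+option 3+option 8: weight 11+4+4=19, value 45+8+66=119
- option 2+option 8: weight 11+4=15, value 45+66=111
- option 3+option 6+option 8: weight 4+8+4=16, value 8+30+66=104
Best: 119 pts.

119 pts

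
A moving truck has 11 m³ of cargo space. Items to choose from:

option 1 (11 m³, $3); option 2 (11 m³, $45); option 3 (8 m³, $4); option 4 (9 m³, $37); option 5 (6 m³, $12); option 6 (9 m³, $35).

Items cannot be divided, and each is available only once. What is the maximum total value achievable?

This is a 0/1 knapsack; check combinations near the capacity.
- option 2: volume 11, value 45
- option 4: volume 9, value 37
- option 6: volume 9, value 35
- option 5: volume 6, value 12
Best: $45.

$45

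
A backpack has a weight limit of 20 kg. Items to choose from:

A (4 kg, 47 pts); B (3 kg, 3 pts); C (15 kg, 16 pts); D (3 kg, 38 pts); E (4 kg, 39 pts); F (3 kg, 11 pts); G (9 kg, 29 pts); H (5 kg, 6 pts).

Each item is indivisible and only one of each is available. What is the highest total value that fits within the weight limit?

153 pts

Check high-value combinations within 20 kg:
- A+D+E+G: weight 4+3+4+9=20, value 47+38+39+29=153
- A+D+E+F+H: weight 4+3+4+3+5=19, value 47+38+39+11+6=141
- A+B+D+E+F: weight 4+3+3+4+3=17, value 47+3+38+39+11=138
Best: 153 pts.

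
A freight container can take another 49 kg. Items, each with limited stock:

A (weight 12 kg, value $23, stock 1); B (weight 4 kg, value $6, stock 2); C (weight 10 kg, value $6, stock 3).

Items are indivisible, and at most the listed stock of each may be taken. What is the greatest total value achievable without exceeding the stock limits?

$47

Top feasible selections:
- 1×A + 2×B + 2×C: weight 40, value 47
- 1×A + 1×B + 3×C: weight 46, value 47
- 1×A + 2×B + 1×C: weight 30, value 41
Best: $47.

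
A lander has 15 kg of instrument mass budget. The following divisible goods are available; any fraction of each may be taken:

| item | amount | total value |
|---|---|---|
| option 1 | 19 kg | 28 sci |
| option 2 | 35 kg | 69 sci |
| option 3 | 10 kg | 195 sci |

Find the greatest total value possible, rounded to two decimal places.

Take in order of value per unit:
- option 3 (195/10 per unit): all 10 → value 195, running total 195.00
- option 2 (69/35 per unit): 5 of 35 → value 5×69/35 = 9.8571, running total 204.86
Total 204.86.

204.86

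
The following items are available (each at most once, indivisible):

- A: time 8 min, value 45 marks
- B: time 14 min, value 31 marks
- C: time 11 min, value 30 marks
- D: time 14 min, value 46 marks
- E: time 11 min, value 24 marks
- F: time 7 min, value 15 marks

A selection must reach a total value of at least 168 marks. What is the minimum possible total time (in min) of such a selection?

Subsets with value ≥ 168, sorted by total time:
- A+B+C+D+E: time 58, value 176
- A+B+C+D+E+F: time 65, value 191
Minimum time: 58 min.

58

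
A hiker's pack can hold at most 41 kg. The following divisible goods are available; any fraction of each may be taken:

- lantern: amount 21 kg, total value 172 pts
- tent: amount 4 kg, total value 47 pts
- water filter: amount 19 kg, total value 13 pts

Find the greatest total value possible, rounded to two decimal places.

Take in order of value per unit:
- tent (47/4 per unit): all 4 → value 47, running total 47.00
- lantern (172/21 per unit): all 21 → value 172, running total 219.00
- water filter (13/19 per unit): 16 of 19 → value 16×13/19 = 10.9474, running total 229.95
Total 229.95.

229.95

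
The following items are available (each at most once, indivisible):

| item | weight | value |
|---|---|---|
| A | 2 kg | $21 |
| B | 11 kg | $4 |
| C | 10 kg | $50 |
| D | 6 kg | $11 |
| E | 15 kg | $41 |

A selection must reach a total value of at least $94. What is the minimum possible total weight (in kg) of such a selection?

27

Subsets with value ≥ 94, sorted by total weight:
- A+C+E: weight 27, value 112
- C+D+E: weight 31, value 102
Minimum weight: 27 kg.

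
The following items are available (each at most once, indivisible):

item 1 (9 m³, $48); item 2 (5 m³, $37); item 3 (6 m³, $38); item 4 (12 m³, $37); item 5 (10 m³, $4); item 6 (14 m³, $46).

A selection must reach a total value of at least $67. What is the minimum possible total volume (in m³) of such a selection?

Subsets with value ≥ 67, sorted by total volume:
- item 2+item 3: volume 11, value 75
- item 1+item 2: volume 14, value 85
- item 1+item 3: volume 15, value 86
Minimum volume: 11 m³.

11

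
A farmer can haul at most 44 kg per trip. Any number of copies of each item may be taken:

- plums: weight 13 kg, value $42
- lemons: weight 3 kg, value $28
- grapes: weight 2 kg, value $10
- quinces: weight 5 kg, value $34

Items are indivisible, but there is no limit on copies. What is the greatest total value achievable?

Best value-per-unit is lemons at 28/3; filling with it alone gives 14×28 = 392.
Optimal mix: 14×lemons + 1×grapes → weight 44, value 402.

$402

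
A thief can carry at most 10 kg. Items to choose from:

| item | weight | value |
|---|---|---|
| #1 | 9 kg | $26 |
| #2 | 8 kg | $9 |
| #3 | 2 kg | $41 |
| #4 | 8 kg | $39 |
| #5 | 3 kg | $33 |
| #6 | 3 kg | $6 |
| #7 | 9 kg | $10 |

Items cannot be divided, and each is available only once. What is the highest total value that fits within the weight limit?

$80

Check high-value combinations within 10 kg:
- #3+#5+#6: weight 2+3+3=8, value 41+33+6=80
- #3+#4: weight 2+8=10, value 41+39=80
- #3+#5: weight 2+3=5, value 41+33=74
- #2+#3: weight 8+2=10, value 9+41=50
Best: $80.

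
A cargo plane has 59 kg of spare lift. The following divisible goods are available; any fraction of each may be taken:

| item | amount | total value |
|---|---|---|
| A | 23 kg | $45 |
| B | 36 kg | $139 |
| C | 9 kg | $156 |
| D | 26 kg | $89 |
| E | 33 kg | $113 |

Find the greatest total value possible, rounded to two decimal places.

Take in order of value per unit:
- C (156/9 per unit): all 9 → value 156, running total 156.00
- B (139/36 per unit): all 36 → value 139, running total 295.00
- E (113/33 per unit): 14 of 33 → value 14×113/33 = 47.9394, running total 342.94
Total 342.94.

342.94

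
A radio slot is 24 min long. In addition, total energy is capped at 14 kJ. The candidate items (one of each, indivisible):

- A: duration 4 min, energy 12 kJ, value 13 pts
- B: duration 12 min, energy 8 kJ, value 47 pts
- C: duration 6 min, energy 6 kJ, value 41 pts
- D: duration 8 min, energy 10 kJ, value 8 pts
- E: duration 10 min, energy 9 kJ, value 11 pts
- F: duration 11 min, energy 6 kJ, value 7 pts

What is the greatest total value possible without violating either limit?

88 pts

Feasible sets respecting both limits:
- B+C: duration 18, energy 14, value 88
- B+F: duration 23, energy 14, value 54
- C+F: duration 17, energy 12, value 48
Best: 88 pts.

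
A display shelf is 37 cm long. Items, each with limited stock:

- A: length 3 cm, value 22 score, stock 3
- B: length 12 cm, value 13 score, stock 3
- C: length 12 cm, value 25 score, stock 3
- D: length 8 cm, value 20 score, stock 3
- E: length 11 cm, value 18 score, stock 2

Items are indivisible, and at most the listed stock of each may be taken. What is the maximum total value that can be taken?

Best selections within length 37 and stock limits:
- 3×A + 1×C + 2×D: length 37, value 131
- 3×A + 3×D: length 33, value 126
Best: 131 score.

131 score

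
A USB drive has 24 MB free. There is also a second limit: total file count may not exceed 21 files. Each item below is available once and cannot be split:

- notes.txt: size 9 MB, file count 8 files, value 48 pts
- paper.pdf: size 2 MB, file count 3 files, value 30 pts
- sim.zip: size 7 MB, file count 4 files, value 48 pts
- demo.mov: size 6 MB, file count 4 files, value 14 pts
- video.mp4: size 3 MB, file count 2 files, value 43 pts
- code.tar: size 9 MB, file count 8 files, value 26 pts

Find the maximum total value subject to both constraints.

169 pts

Feasible sets respecting both limits:
- notes.txt+paper.pdf+sim.zip+video.mp4: size 21, file count 17, value 169
- notes.txt+paper.pdf+video.mp4+code.tar: size 23, file count 21, value 147
- paper.pdf+sim.zip+video.mp4+code.tar: size 21, file count 17, value 147
- notes.txt+paper.pdf+sim.zip+demo.mov: size 24, file count 19, value 140
Best: 169 pts.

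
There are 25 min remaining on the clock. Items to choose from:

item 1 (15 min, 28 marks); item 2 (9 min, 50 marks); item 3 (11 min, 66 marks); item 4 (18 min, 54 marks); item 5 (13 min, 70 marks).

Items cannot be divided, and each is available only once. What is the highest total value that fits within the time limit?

136 marks

This is a 0/1 knapsack; check combinations near the capacity.
- item 3+item 5: time 11+13=24, value 66+70=136
- item 2+item 5: time 9+13=22, value 50+70=120
- item 2+item 3: time 9+11=20, value 50+66=116
- item 1+item 2: time 15+9=24, value 28+50=78
- item 5: time 13, value 70
Best: 136 marks.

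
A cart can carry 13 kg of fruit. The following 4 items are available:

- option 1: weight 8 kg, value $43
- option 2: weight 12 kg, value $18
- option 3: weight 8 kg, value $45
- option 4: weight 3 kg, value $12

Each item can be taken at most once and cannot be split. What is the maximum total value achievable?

$57

Check high-value combinations within 13 kg:
- option 3+option 4: weight 8+3=11, value 45+12=57
- option 1+option 4: weight 8+3=11, value 43+12=55
- option 3: weight 8, value 45
- option 1: weight 8, value 43
Best: $57.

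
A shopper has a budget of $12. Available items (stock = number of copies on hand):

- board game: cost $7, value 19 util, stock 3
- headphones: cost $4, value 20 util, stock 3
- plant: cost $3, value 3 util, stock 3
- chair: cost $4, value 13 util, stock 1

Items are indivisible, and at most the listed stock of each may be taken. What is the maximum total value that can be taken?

Top feasible selections:
- 3×headphones: cost 12, value 60
- 2×headphones + 1×chair: cost 12, value 53
Best: 60 util.

60 util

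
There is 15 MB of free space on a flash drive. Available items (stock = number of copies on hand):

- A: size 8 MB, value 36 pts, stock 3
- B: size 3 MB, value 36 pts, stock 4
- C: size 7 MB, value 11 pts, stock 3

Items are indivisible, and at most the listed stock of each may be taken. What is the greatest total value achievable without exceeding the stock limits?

Top feasible selections:
- 4×B: size 12, value 144
- 3×B: size 9, value 108
- 1×A + 2×B: size 14, value 108
Best: 144 pts.

144 pts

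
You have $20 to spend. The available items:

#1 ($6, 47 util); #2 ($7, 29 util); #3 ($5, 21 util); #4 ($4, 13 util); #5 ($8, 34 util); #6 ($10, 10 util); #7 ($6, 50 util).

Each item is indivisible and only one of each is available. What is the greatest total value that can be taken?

131 util

This is a 0/1 knapsack; check combinations near the capacity.
- #1+#5+#7: cost 6+8+6=20, value 47+34+50=131
- #1+#2+#7: cost 6+7+6=19, value 47+29+50=126
- #1+#3+#7: cost 6+5+6=17, value 47+21+50=118
- #1+#4+#7: cost 6+4+6=16, value 47+13+50=110
- #3+#5+#7: cost 5+8+6=19, value 21+34+50=105
Best: 131 util.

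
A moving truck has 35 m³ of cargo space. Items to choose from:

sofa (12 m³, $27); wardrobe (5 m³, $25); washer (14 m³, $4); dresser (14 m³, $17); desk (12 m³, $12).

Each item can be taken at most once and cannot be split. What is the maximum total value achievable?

Check high-value combinations within 35 m³:
- sofa+wardrobe+dresser: volume 12+5+14=31, value 27+25+17=69
- sofa+wardrobe+desk: volume 12+5+12=29, value 27+25+12=64
- sofa+wardrobe+washer: volume 12+5+14=31, value 27+25+4=56
- wardrobe+dresser+desk: volume 5+14+12=31, value 25+17+12=54
Best: $69.

$69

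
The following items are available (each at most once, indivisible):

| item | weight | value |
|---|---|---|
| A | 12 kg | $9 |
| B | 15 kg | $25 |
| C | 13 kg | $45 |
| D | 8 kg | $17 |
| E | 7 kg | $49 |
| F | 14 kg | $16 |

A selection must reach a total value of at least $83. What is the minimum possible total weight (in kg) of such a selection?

Subsets with value ≥ 83, sorted by total weight:
- C+E: weight 20, value 94
- C+D+E: weight 28, value 111
Minimum weight: 20 kg.

20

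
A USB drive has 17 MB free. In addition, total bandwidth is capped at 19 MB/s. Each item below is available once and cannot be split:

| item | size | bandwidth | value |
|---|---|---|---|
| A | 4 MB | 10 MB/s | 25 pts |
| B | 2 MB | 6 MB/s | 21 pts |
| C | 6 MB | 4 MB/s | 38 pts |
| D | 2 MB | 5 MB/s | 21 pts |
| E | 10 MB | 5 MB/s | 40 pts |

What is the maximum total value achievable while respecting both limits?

84 pts

Feasible sets respecting both limits:
- A+C+D: size 12, bandwidth 19, value 84
- B+D+E: size 14, bandwidth 16, value 82
- B+C+D: size 10, bandwidth 15, value 80
Best: 84 pts.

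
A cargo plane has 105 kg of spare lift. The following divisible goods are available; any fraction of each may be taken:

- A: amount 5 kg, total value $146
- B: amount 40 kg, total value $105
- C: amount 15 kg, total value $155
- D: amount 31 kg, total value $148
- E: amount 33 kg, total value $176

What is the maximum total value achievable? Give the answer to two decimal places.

680.13

Take in order of value per unit:
- A (146/5 per unit): all 5 → value 146, running total 146.00
- C (155/15 per unit): all 15 → value 155, running total 301.00
- E (176/33 per unit): all 33 → value 176, running total 477.00
- D (148/31 per unit): all 31 → value 148, running total 625.00
- B (105/40 per unit): 21 of 40 → value 21×105/40 = 55.1250, running total 680.13
Total 680.13.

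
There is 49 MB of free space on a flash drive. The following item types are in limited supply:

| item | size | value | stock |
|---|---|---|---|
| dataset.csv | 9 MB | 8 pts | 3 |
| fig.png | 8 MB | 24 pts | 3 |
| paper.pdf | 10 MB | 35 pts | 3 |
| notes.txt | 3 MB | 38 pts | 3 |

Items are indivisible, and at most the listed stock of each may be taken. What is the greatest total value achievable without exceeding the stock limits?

Best selections within size 49 and stock limits:
- 1×fig.png + 3×paper.pdf + 3×notes.txt: size 47, value 243
- 2×fig.png + 2×paper.pdf + 3×notes.txt: size 45, value 232
Best: 243 pts.

243 pts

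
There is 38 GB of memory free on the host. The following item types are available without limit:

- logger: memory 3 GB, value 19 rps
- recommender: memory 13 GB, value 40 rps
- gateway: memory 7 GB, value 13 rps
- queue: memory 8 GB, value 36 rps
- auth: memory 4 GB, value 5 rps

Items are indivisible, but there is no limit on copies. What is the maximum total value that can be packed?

228 rps

Best value-per-unit is logger at 19/3, and filling with it alone uses memory 12×3=36. No mix of the others beats 12×19 = 228.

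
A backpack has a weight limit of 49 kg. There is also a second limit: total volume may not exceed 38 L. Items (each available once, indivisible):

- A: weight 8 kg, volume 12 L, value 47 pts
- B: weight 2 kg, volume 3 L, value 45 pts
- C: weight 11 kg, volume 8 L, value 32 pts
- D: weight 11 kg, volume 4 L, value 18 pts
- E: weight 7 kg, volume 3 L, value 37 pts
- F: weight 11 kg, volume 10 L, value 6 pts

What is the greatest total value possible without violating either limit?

Feasible sets respecting both limits:
- A+B+C+D+E: weight 39, volume 30, value 179
- A+B+C+E+F: weight 39, volume 36, value 167
- A+B+C+E: weight 28, volume 26, value 161
Best: 179 pts.

179 pts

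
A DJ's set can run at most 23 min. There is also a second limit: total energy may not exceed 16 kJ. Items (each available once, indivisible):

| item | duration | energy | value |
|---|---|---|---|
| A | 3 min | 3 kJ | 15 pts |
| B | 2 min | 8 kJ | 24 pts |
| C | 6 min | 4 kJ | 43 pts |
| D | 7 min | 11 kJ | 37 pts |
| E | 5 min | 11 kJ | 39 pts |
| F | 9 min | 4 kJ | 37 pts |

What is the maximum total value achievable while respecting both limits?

104 pts

Feasible sets respecting both limits:
- B+C+F: duration 17, energy 16, value 104
- A+C+F: duration 18, energy 11, value 95
- A+B+C: duration 11, energy 15, value 82
Best: 104 pts.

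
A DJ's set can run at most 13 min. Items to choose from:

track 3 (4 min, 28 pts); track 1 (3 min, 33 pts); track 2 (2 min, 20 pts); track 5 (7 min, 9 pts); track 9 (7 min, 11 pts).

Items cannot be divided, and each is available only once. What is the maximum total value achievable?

This is a 0/1 knapsack; check combinations near the capacity.
- track 3+track 1+track 2: duration 4+3+2=9, value 28+33+20=81
- track 1+track 2+track 9: duration 3+2+7=12, value 33+20+11=64
- track 1+track 2+track 5: duration 3+2+7=12, value 33+20+9=62
- track 3+track 1: duration 4+3=7, value 28+33=61
Best: 81 pts.

81 pts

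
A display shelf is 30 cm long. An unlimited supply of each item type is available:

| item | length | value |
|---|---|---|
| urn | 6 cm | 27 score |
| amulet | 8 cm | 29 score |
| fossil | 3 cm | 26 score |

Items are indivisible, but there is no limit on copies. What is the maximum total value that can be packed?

Best value-per-unit is fossil at 26/3, and filling with it alone uses length 10×3=30. No mix of the others beats 10×26 = 260.

260 score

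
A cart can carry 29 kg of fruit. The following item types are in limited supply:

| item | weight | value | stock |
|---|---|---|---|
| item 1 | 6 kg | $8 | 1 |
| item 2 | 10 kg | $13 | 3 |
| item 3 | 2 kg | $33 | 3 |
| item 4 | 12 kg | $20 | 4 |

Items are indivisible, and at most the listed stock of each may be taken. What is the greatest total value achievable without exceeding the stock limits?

$132

Best selections within weight 29 and stock limits:
- 1×item 2 + 3×item 3 + 1×item 4: weight 28, value 132
- 1×item 1 + 3×item 3 + 1×item 4: weight 24, value 127
Best: $132.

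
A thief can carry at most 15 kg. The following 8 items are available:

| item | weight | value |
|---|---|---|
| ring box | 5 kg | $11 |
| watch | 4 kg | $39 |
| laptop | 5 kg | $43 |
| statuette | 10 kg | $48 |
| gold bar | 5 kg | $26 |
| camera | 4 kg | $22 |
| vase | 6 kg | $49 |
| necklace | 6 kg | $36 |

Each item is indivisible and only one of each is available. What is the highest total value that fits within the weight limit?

$131

Check high-value combinations within 15 kg:
- watch+laptop+vase: weight 4+5+6=15, value 39+43+49=131
- watch+laptop+necklace: weight 4+5+6=15, value 39+43+36=118
- watch+gold bar+vase: weight 4+5+6=15, value 39+26+49=114
- laptop+camera+vase: weight 5+4+6=15, value 43+22+49=114
Best: $131.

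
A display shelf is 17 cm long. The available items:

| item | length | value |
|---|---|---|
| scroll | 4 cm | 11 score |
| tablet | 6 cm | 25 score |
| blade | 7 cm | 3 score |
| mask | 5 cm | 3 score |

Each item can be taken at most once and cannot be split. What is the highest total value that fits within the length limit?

39 score

Check high-value combinations within 17 cm:
- scroll+tablet+mask: length 4+6+5=15, value 11+25+3=39
- scroll+tablet+blade: length 4+6+7=17, value 11+25+3=39
- scroll+tablet: length 4+6=10, value 11+25=36
- tablet+mask: length 6+5=11, value 25+3=28
Best: 39 score.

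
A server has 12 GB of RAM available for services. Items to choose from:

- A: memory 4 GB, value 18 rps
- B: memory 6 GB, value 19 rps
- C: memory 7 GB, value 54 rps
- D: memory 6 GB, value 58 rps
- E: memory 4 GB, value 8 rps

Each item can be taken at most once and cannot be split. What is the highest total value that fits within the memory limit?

Check high-value combinations within 12 GB:
- B+D: memory 6+6=12, value 19+58=77
- A+D: memory 4+6=10, value 18+58=76
- A+C: memory 4+7=11, value 18+54=72
- D+E: memory 6+4=10, value 58+8=66
- C+E: memory 7+4=11, value 54+8=62
Best: 77 rps.

77 rps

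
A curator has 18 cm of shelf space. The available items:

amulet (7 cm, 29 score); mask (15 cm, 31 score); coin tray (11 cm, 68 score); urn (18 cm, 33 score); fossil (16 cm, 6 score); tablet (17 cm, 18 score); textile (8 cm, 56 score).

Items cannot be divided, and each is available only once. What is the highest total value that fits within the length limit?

Check high-value combinations within 18 cm:
- amulet+coin tray: length 7+11=18, value 29+68=97
- amulet+textile: length 7+8=15, value 29+56=85
- coin tray: length 11, value 68
Best: 97 score.

97 score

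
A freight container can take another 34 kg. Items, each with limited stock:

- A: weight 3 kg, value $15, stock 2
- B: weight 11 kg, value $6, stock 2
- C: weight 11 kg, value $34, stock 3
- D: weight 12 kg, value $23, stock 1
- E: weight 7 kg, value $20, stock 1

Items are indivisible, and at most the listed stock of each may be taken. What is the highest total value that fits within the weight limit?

$103

Top feasible selections:
- 1×A + 2×C + 1×E: weight 32, value 103
- 3×C: weight 33, value 102
- 2×A + 2×C: weight 28, value 98
Best: $103.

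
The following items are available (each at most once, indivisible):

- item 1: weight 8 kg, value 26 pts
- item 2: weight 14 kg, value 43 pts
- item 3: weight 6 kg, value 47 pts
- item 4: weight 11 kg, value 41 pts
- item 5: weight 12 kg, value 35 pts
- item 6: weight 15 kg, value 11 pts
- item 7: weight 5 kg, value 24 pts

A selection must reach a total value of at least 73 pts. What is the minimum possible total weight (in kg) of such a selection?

Subsets with value ≥ 73, sorted by total weight:
- item 1+item 3: weight 14, value 73
- item 3+item 4: weight 17, value 88
Minimum weight: 14 kg.

14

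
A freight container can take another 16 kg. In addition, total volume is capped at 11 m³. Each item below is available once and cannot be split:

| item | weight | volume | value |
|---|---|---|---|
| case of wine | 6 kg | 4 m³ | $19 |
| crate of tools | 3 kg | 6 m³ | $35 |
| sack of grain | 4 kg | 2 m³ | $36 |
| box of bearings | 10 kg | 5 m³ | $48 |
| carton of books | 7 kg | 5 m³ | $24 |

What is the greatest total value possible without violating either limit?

$84

Feasible sets respecting both limits:
- sack of grain+box of bearings: weight 14, volume 7, value 84
- crate of tools+box of bearings: weight 13, volume 11, value 83
- crate of tools+sack of grain: weight 7, volume 8, value 71
- case of wine+box of bearings: weight 16, volume 9, value 67
Best: $84.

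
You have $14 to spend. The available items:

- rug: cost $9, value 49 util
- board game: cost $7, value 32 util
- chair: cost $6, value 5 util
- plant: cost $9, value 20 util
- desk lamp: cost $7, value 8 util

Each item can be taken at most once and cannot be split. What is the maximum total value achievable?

Check high-value combinations within $14:
- rug: cost 9, value 49
- board game+desk lamp: cost 7+7=14, value 32+8=40
- board game+chair: cost 7+6=13, value 32+5=37
- board game: cost 7, value 32
- plant: cost 9, value 20
Best: 49 util.

49 util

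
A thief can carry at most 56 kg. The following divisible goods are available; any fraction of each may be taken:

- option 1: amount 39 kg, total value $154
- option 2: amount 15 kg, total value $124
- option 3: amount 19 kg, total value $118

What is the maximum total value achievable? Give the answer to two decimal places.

328.87

Take in order of value per unit:
- option 2 (124/15 per unit): all 15 → value 124, running total 124.00
- option 3 (118/19 per unit): all 19 → value 118, running total 242.00
- option 1 (154/39 per unit): 22 of 39 → value 22×154/39 = 86.8718, running total 328.87
Total 328.87.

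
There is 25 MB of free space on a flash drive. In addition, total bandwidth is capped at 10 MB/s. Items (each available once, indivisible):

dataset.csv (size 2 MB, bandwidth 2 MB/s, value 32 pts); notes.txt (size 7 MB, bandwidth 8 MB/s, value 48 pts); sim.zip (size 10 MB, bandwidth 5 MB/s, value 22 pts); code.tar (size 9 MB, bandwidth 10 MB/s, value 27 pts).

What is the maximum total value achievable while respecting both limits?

80 pts

Feasible sets respecting both limits:
- dataset.csv+notes.txt: size 9, bandwidth 10, value 80
- dataset.csv+sim.zip: size 12, bandwidth 7, value 54
- notes.txt: size 7, bandwidth 8, value 48
Best: 80 pts.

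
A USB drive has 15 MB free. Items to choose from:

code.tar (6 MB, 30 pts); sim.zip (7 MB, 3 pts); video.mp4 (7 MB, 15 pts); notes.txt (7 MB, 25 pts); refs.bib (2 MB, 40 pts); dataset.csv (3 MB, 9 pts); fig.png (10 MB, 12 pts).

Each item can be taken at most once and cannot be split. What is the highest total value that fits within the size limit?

Check high-value combinations within 15 MB:
- code.tar+notes.txt+refs.bib: size 6+7+2=15, value 30+25+40=95
- code.tar+video.mp4+refs.bib: size 6+7+2=15, value 30+15+40=85
- code.tar+refs.bib+dataset.csv: size 6+2+3=11, value 30+40+9=79
Best: 95 pts.

95 pts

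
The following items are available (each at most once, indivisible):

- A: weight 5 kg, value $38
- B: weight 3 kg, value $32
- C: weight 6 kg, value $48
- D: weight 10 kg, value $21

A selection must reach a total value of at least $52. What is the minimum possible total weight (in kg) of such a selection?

Subsets with value ≥ 52, sorted by total weight:
- A+B: weight 8, value 70
- B+C: weight 9, value 80
Minimum weight: 8 kg.

8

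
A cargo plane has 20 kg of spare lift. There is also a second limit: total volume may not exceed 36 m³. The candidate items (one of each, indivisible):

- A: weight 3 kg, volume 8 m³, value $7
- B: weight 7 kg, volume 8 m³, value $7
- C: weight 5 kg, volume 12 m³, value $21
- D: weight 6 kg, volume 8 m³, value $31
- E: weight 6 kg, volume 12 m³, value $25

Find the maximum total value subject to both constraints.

$77

Feasible sets respecting both limits:
- C+D+E: weight 17, volume 32, value 77
- A+D+E: weight 15, volume 28, value 63
- B+D+E: weight 19, volume 28, value 63
Best: $77.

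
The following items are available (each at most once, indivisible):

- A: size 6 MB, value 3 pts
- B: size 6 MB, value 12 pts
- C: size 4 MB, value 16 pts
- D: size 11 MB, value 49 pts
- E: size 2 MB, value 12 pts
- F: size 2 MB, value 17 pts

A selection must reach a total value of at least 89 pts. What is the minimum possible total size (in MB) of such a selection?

Subsets with value ≥ 89, sorted by total size:
- C+D+E+F: size 19, value 94
- B+D+E+F: size 21, value 90
- B+C+D+F: size 23, value 94
- B+C+D+E: size 23, value 89
Minimum size: 19 MB.

19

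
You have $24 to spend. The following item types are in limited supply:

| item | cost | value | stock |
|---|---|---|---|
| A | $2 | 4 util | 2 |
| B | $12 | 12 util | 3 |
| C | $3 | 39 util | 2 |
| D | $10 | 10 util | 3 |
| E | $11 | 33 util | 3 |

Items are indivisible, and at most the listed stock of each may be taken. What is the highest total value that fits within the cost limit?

119 util

Best selections within cost 24 and stock limits:
- 2×A + 2×C + 1×E: cost 21, value 119
- 1×A + 2×C + 1×E: cost 19, value 115
- 2×C + 1×E: cost 17, value 111
Best: 119 util.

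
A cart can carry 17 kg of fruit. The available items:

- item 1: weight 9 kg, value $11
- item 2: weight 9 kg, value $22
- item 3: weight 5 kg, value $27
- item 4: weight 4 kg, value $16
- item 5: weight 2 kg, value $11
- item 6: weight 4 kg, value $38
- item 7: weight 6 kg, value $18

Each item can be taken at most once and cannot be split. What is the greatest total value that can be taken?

$94

This is a 0/1 knapsack; check combinations near the capacity.
- item 3+item 5+item 6+item 7: weight 5+2+4+6=17, value 27+11+38+18=94
- item 3+item 4+item 5+item 6: weight 5+4+2+4=15, value 27+16+11+38=92
- item 3+item 6+item 7: weight 5+4+6=15, value 27+38+18=83
- item 4+item 5+item 6+item 7: weight 4+2+4+6=16, value 16+11+38+18=83
Best: $94.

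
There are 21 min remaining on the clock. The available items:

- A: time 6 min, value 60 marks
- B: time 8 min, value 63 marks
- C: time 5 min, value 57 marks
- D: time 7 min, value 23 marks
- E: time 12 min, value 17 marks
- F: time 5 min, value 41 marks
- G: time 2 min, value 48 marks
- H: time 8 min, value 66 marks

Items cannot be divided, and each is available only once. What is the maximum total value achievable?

This is a 0/1 knapsack; check combinations near the capacity.
- A+C+G+H: time 6+5+2+8=21, value 60+57+48+66=231
- A+B+C+G: time 6+8+5+2=21, value 60+63+57+48=228
- A+F+G+H: time 6+5+2+8=21, value 60+41+48+66=215
Best: 231 marks.

231 marks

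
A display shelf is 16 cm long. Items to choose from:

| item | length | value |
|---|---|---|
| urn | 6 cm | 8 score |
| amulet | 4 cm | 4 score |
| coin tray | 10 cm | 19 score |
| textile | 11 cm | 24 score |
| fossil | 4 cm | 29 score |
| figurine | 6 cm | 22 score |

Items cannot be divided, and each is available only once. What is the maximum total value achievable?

Check high-value combinations within 16 cm:
- urn+fossil+figurine: length 6+4+6=16, value 8+29+22=59
- amulet+fossil+figurine: length 4+4+6=14, value 4+29+22=55
- textile+fossil: length 11+4=15, value 24+29=53
Best: 59 score.

59 score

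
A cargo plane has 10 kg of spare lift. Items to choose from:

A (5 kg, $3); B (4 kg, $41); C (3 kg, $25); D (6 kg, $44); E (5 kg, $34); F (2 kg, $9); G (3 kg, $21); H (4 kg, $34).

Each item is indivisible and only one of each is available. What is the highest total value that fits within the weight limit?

$87

Check high-value combinations within 10 kg:
- B+C+G: weight 4+3+3=10, value 41+25+21=87
- B+D: weight 4+6=10, value 41+44=85
- B+F+H: weight 4+2+4=10, value 41+9+34=84
- C+G+H: weight 3+3+4=10, value 25+21+34=80
- D+H: weight 6+4=10, value 44+34=78
Best: $87.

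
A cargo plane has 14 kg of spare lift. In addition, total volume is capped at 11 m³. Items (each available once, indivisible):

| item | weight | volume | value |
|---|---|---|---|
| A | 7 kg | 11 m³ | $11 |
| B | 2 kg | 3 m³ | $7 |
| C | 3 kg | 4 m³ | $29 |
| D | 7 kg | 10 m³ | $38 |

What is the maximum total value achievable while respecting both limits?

Feasible sets respecting both limits:
- D: weight 7, volume 10, value 38
- B+C: weight 5, volume 7, value 36
- C: weight 3, volume 4, value 29
Best: $38.

$38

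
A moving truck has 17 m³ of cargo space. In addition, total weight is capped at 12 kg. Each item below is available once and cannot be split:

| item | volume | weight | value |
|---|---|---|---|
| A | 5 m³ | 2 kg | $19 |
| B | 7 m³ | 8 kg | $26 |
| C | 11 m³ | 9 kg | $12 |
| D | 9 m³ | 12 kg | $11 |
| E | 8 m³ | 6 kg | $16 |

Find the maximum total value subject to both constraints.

Feasible sets respecting both limits:
- A+B: volume 12, weight 10, value 45
- A+E: volume 13, weight 8, value 35
- A+C: volume 16, weight 11, value 31
Best: $45.

$45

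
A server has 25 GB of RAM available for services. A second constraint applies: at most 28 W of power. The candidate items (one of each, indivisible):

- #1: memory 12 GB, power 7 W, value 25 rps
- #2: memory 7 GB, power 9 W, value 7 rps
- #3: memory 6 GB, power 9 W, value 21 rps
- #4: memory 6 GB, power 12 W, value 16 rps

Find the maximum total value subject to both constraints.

Feasible sets respecting both limits:
- #1+#3+#4: memory 24, power 28, value 62
- #1+#2+#3: memory 25, power 25, value 53
- #1+#2+#4: memory 25, power 28, value 48
Best: 62 rps.

62 rps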